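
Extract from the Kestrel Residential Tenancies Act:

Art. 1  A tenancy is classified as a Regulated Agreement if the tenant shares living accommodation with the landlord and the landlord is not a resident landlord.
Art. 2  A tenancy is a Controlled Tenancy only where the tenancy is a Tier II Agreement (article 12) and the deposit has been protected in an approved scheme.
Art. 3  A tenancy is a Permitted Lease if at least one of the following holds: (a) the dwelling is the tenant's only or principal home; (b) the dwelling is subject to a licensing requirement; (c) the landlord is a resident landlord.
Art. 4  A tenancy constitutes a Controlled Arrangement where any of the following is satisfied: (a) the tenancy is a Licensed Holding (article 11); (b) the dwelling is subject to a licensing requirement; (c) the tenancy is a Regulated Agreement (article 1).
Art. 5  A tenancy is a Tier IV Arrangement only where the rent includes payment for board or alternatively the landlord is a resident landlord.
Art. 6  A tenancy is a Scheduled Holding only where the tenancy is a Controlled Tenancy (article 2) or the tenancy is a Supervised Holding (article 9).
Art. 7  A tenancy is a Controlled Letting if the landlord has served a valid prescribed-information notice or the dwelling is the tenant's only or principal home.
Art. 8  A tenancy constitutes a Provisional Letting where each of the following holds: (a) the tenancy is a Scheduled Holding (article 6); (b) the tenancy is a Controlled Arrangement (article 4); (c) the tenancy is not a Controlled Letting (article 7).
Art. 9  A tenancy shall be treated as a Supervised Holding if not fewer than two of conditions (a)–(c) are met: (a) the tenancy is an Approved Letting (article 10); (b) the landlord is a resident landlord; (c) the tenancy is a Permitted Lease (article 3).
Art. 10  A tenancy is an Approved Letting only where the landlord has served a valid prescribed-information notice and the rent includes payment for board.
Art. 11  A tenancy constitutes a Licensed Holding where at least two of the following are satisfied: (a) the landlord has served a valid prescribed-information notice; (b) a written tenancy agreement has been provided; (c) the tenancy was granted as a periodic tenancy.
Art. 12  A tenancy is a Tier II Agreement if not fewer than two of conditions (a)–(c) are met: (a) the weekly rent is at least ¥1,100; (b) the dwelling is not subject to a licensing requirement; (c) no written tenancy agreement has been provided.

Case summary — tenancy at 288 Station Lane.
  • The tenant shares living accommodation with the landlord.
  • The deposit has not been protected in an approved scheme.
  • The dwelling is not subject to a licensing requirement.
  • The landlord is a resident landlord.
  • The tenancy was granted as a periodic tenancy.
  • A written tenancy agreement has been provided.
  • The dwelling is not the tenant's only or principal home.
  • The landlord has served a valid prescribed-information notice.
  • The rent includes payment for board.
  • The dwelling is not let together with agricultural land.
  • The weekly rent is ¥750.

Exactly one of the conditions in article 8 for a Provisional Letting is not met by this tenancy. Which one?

article 12 — Tier II Agreement: weekly rent: ¥750 ≥ ¥1,100? no; the dwelling is not subject to a licensing requirement? yes; no written tenancy agreement has been provided? no — 1 of 3 hold (need ≥2) → not satisfied.
article 2 — Controlled Tenancy: [Tier II Agreement (article 12)? no] AND [the deposit has been protected in an approved scheme? no] → not satisfied.
article 10 — Approved Letting: [the landlord has served a valid prescribed-information notice? yes] AND [the rent includes payment for board? yes] → satisfied.
article 3 — Permitted Lease: [the dwelling is the tenant's only or principal home? no] OR [the dwelling is subject to a licensing requirement? no] OR [the landlord is a resident landlord? yes] → satisfied.
article 9 — Supervised Holding: Approved Letting (article 10)? yes; the landlord is a resident landlord? yes; Permitted Lease (article 3)? yes — 3 of 3 hold (need ≥2) → satisfied.
article 6 — Scheduled Holding: [Controlled Tenancy (article 2)? no] OR [Supervised Holding (article 9)? yes] → satisfied.
article 11 — Licensed Holding: the landlord has served a valid prescribed-information notice? yes; a written tenancy agreement has been provided? yes; the tenancy was granted as a periodic tenancy? yes — 3 of 3 hold (need ≥2) → satisfied.
article 1 — Regulated Agreement: [the tenant shares living accommodation with the landlord? yes] AND [the landlord is not a resident landlord? no] → not satisfied.
article 4 — Controlled Arrangement: [Licensed Holding (article 11)? yes] OR [the dwelling is subject to a licensing requirement? no] OR [Regulated Agreement (article 1)? no] → satisfied.
article 7 — Controlled Letting: [the landlord has served a valid prescribed-information notice? yes] OR [the dwelling is the tenant's only or principal home? no] → satisfied.
article 8 — Provisional Letting: [Scheduled Holding (article 6)? yes] AND [Controlled Arrangement (article 4)? yes] AND [not a Controlled Letting (article 7)? no] → not satisfied.

Controlled Letting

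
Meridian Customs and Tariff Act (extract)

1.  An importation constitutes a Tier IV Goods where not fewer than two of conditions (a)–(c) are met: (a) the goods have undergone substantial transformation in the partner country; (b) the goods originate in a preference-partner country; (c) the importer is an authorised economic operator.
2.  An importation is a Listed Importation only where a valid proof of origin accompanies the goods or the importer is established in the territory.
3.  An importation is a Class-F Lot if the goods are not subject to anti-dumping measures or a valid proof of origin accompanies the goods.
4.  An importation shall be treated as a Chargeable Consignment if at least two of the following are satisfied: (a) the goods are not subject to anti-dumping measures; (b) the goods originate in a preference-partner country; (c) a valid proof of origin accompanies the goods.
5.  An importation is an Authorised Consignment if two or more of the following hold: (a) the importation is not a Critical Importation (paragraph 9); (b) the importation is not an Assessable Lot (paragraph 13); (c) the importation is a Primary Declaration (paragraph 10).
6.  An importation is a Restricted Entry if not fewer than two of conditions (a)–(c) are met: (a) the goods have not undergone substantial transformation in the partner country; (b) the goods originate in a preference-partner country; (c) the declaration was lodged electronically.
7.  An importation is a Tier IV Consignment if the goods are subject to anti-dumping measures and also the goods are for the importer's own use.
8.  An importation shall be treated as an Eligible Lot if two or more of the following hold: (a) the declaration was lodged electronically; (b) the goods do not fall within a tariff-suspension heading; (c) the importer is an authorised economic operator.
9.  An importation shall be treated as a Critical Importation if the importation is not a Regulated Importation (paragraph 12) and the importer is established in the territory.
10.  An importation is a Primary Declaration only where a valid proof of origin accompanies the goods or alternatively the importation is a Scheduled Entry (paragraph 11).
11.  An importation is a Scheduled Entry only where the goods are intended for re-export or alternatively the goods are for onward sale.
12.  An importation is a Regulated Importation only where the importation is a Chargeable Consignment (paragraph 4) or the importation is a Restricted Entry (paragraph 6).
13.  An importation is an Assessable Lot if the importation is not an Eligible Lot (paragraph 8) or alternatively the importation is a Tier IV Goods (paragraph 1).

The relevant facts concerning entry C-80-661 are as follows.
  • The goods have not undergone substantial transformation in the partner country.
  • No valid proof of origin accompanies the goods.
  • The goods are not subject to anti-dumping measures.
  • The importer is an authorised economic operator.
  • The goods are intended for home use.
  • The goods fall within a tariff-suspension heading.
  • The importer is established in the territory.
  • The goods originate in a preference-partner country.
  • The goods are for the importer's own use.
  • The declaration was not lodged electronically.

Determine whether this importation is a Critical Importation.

paragraph 4 — Chargeable Consignment: the goods are not subject to anti-dumping measures? yes; the goods originate in a preference-partner country? yes; a valid proof of origin accompanies the goods? no — 2 of 3 hold (need ≥2) → satisfied.
paragraph 6 — Restricted Entry: the goods have not undergone substantial transformation in the partner country? yes; the goods originate in a preference-partner country? yes; the declaration was lodged electronically? no — 2 of 3 hold (need ≥2) → satisfied.
paragraph 12 — Regulated Importation: [Chargeable Consignment (paragraph 4)? yes] OR [Restricted Entry (paragraph 6)? yes] → satisfied.
paragraph 9 — Critical Importation: [not a Regulated Importation (paragraph 12)? no] AND [the importer is established in the territory? yes] → not satisfied.

No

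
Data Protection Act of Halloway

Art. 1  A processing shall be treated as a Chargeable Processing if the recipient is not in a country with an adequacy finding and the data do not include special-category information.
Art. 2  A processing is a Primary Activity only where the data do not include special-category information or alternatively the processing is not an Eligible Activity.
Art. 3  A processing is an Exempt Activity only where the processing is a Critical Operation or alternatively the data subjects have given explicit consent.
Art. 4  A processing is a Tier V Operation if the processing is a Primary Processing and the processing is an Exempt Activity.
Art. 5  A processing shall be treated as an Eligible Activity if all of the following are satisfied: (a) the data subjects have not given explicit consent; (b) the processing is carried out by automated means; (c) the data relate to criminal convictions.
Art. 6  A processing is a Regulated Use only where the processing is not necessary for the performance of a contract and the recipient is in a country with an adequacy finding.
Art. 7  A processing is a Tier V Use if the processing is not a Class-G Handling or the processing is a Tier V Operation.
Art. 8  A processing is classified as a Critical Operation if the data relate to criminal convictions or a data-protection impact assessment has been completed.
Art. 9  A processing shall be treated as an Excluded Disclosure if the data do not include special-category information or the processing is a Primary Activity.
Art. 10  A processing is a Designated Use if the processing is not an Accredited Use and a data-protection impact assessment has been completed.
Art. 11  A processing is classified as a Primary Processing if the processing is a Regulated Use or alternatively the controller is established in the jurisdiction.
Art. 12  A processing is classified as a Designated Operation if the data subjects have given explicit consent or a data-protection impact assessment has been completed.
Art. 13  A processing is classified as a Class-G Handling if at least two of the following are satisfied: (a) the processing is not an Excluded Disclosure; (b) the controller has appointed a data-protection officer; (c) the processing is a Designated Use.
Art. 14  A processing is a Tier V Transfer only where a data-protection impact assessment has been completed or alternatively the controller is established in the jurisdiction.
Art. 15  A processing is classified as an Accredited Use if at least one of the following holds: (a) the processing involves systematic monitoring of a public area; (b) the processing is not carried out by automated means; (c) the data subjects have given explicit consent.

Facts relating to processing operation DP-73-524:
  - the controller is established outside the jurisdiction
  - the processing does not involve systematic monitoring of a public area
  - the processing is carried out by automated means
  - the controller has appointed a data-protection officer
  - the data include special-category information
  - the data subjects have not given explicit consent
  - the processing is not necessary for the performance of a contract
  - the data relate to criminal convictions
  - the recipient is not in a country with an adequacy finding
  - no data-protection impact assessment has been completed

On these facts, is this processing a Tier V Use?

article 5 — Eligible Activity: [the data subjects have not given explicit consent? yes] AND [the processing is carried out by automated means? yes] AND [the data relate to criminal convictions? yes] → satisfied.
article 2 — Primary Activity: [the data do not include special-category information? no] OR [not an Eligible Activity (article 5)? no] → not satisfied.
article 9 — Excluded Disclosure: [the data do not include special-category information? no] OR [Primary Activity (article 2)? no] → not satisfied.
article 15 — Accredited Use: [the processing involves systematic monitoring of a public area? no] OR [the processing is not carried out by automated means? no] OR [the data subjects have given explicit consent? no] → not satisfied.
article 10 — Designated Use: [not an Accredited Use (article 15)? yes] AND [a data-protection impact assessment has been completed? no] → not satisfied.
article 13 — Class-G Handling: not an Excluded Disclosure (article 9)? yes; the controller has appointed a data-protection officer? yes; Designated Use (article 10)? no — 2 of 3 hold (need ≥2) → satisfied.
article 6 — Regulated Use: [the processing is not necessary for the performance of a contract? yes] AND [the recipient is in a country with an adequacy finding? no] → not satisfied.
article 11 — Primary Processing: [Regulated Use (article 6)? no] OR [the controller is established in the jurisdiction? no] → not satisfied.
article 8 — Critical Operation: [the data relate to criminal convictions? yes] OR [a data-protection impact assessment has been completed? no] → satisfied.
article 3 — Exempt Activity: [Critical Operation (article 8)? yes] OR [the data subjects have given explicit consent? no] → satisfied.
article 4 — Tier V Operation: [Primary Processing (article 11)? no] AND [Exempt Activity (article 3)? yes] → not satisfied.
article 7 — Tier V Use: [not a Class-G Handling (article 13)? no] OR [Tier V Operation (article 4)? no] → not satisfied.

No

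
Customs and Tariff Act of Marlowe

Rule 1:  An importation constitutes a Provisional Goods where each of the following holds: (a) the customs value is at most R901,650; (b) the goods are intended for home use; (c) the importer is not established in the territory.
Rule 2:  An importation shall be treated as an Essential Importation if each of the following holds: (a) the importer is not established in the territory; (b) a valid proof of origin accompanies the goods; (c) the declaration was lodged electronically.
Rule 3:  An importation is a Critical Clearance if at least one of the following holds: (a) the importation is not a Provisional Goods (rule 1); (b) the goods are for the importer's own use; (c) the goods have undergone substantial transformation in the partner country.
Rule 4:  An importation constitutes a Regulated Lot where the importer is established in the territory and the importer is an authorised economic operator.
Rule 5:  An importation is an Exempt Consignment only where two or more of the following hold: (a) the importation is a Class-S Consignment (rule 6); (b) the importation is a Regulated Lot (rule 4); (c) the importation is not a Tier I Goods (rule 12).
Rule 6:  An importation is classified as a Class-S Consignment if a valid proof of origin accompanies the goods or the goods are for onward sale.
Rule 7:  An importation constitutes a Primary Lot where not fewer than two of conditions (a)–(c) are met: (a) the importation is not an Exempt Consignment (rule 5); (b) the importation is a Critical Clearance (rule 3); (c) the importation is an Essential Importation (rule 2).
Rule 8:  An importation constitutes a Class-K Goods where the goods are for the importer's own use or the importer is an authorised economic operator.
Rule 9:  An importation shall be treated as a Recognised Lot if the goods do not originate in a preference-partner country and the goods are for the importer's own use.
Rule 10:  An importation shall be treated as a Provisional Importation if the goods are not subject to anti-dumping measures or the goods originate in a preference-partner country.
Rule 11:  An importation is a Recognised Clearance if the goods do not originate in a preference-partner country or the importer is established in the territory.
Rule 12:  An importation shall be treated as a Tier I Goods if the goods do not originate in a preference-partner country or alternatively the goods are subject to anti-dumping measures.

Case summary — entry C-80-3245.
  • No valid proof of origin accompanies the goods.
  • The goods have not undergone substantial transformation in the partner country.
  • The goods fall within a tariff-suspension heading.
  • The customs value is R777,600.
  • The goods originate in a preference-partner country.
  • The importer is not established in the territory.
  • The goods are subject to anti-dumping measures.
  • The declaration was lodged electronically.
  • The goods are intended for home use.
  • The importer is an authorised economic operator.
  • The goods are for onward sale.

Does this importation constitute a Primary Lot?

Under rule 6: a valid proof of origin accompanies the goods? no; or the goods are for onward sale? yes. So the importation is a Class-S Consignment.
Under rule 4: the importer is established in the territory? no; and the importer is an authorised economic operator? yes. So the importation is not a Regulated Lot.
Under rule 12: the goods do not originate in a preference-partner country? no; or the goods are subject to anti-dumping measures? yes. So the importation is a Tier I Goods.
Under rule 5: Class-S Consignment (rule 6)? yes; Regulated Lot (rule 4)? no; not a Tier I Goods (rule 12)? no — 1 of 3 hold (need ≥2) → not satisfied.
Under rule 1: customs value: R777,600 ≤ R901,650? yes; and the goods are intended for home use? yes; and the importer is not established in the territory? yes. So the importation is a Provisional Goods.
Under rule 3: not a Provisional Goods (rule 1)? no; or the goods are for the importer's own use? no; or the goods have undergone substantial transformation in the partner country? no. So the importation is not a Critical Clearance.
Under rule 2: the importer is not established in the territory? yes; and a valid proof of origin accompanies the goods? no; and the declaration was lodged electronically? yes. So the importation is not an Essential Importation.
Under rule 7: not an Exempt Consignment (rule 5)? yes; Critical Clearance (rule 3)? no; Essential Importation (rule 2)? no — 1 of 3 hold (need ≥2) → not satisfied.

No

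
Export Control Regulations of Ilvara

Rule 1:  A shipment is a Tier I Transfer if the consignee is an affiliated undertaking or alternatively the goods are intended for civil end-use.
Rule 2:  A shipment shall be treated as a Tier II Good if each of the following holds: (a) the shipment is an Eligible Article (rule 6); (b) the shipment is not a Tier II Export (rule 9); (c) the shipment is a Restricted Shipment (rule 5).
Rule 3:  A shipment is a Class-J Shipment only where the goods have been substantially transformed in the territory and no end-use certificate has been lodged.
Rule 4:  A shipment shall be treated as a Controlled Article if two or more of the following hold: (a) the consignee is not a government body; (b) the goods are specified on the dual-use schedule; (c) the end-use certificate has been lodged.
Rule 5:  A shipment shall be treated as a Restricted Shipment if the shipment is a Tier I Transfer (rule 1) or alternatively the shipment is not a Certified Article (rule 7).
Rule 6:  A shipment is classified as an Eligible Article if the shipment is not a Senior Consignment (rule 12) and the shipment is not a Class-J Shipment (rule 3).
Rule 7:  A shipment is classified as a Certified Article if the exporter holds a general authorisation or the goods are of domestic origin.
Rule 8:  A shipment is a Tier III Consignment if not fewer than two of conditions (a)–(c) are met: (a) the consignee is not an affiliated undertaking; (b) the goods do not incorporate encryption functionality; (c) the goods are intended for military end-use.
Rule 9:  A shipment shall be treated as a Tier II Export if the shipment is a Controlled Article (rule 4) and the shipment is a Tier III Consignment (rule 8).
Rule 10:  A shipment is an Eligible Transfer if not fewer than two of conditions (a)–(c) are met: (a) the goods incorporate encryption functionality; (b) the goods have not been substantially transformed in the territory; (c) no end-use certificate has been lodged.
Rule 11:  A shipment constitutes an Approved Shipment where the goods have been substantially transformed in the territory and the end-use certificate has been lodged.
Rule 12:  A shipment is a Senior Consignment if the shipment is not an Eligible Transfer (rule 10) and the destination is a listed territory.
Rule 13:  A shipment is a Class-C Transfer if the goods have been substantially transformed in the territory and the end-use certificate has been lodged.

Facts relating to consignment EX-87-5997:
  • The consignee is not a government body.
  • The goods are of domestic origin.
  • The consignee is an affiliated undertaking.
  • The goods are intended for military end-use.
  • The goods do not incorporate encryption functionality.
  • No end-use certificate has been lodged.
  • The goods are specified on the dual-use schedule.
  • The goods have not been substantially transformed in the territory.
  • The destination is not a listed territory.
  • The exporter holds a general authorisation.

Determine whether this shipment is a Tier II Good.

No

rule 10 — Eligible Transfer: the goods incorporate encryption functionality? no; the goods have not been substantially transformed in the territory? yes; no end-use certificate has been lodged? yes — 2 of 3 hold (need ≥2) → satisfied.
rule 12 — Senior Consignment: [not an Eligible Transfer (rule 10)? no] AND [the destination is a listed territory? no] → not satisfied.
rule 3 — Class-J Shipment: [the goods have been substantially transformed in the territory? no] AND [no end-use certificate has been lodged? yes] → not satisfied.
rule 6 — Eligible Article: [not a Senior Consignment (rule 12)? yes] AND [not a Class-J Shipment (rule 3)? yes] → satisfied.
rule 4 — Controlled Article: the consignee is not a government body? yes; the goods are specified on the dual-use schedule? yes; the end-use certificate has been lodged? no — 2 of 3 hold (need ≥2) → satisfied.
rule 8 — Tier III Consignment: the consignee is not an affiliated undertaking? no; the goods do not incorporate encryption functionality? yes; the goods are intended for military end-use? yes — 2 of 3 hold (need ≥2) → satisfied.
rule 9 — Tier II Export: [Controlled Article (rule 4)? yes] AND [Tier III Consignment (rule 8)? yes] → satisfied.
rule 1 — Tier I Transfer: [the consignee is an affiliated undertaking? yes] OR [the goods are intended for civil end-use? no] → satisfied.
rule 7 — Certified Article: [the exporter holds a general authorisation? yes] OR [the goods are of domestic origin? yes] → satisfied.
rule 5 — Restricted Shipment: [Tier I Transfer (rule 1)? yes] OR [not a Certified Article (rule 7)? no] → satisfied.
rule 2 — Tier II Good: [Eligible Article (rule 6)? yes] AND [not a Tier II Export (rule 9)? no] AND [Restricted Shipment (rule 5)? yes] → not satisfied.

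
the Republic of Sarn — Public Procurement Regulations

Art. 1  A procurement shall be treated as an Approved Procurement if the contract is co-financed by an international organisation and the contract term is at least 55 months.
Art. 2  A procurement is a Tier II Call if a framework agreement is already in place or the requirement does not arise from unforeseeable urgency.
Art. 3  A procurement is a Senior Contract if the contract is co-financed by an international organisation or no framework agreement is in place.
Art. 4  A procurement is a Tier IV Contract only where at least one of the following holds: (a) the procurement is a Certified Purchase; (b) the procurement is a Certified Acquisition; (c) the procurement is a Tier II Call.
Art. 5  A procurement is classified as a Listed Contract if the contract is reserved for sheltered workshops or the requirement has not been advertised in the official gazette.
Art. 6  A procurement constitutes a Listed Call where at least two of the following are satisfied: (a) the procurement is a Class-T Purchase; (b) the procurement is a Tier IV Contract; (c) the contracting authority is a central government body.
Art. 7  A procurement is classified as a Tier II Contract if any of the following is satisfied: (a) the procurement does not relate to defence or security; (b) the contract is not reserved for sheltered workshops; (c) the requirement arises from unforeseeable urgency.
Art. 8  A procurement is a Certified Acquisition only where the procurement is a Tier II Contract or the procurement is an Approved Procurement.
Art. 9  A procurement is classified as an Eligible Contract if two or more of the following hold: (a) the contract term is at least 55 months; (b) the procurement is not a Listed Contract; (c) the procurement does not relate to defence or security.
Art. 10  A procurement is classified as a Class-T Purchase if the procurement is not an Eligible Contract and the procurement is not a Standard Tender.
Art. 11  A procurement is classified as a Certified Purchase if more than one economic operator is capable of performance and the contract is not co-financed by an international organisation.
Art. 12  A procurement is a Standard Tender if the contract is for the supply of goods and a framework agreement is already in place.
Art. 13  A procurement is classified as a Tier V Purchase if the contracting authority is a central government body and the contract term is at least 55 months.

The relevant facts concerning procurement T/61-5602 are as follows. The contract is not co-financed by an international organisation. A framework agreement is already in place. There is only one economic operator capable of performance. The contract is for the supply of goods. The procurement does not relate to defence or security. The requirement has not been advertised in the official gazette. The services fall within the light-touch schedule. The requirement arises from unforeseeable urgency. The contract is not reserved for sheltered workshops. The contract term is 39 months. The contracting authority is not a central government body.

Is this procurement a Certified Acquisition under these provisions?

Under article 7: the procurement does not relate to defence or security? yes; or the contract is not reserved for sheltered workshops? yes; or the requirement arises from unforeseeable urgency? yes. So the procurement is a Tier II Contract.
Under article 1: the contract is co-financed by an international organisation? no; and contract term: 39 months ≥ 55 months? no. So the procurement is not an Approved Procurement.
Under article 8: Tier II Contract (article 7)? yes; or Approved Procurement (article 1)? no. So the procurement is a Certified Acquisition.

Yes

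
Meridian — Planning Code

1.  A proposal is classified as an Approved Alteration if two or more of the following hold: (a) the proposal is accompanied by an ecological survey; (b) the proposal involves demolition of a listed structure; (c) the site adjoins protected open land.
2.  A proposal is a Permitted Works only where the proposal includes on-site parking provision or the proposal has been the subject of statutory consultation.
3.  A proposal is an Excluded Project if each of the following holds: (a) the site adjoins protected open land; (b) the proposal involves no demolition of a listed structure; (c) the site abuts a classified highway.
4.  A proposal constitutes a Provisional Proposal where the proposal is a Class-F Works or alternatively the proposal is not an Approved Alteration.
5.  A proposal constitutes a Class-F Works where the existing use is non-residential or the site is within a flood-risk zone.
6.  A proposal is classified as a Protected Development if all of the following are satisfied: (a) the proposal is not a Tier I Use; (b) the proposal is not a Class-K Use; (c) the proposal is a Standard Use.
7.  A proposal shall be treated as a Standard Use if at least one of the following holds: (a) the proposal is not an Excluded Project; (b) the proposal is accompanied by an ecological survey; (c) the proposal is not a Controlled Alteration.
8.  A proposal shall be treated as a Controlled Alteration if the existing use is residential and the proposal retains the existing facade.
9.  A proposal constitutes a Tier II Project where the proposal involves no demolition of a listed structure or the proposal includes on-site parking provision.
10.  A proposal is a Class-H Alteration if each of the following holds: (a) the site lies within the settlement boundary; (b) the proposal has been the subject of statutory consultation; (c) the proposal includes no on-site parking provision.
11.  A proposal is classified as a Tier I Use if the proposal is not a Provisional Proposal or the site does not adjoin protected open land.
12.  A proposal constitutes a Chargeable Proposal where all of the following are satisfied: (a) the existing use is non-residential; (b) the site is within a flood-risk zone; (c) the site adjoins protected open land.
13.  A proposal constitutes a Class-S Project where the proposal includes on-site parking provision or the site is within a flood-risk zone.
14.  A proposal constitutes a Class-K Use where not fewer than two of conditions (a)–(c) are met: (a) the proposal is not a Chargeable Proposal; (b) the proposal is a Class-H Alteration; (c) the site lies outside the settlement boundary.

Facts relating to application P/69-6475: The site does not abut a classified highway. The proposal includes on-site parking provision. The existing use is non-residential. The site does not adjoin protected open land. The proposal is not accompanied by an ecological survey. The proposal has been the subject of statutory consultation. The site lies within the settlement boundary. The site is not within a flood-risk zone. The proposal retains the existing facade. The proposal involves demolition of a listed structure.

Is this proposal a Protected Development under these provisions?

Under paragraph 5: the existing use is non-residential? yes; or the site is within a flood-risk zone? no. So the proposal is a Class-F Works.
Under paragraph 1: the proposal is accompanied by an ecological survey? no; the proposal involves demolition of a listed structure? yes; the site adjoins protected open land? no — 1 of 3 hold (need ≥2) → not satisfied.
Under paragraph 4: Class-F Works (paragraph 5)? yes; or not an Approved Alteration (paragraph 1)? yes. So the proposal is a Provisional Proposal.
Under paragraph 11: not a Provisional Proposal (paragraph 4)? no; or the site does not adjoin protected open land? yes. So the proposal is a Tier I Use.
Under paragraph 12: the existing use is non-residential? yes; and the site is within a flood-risk zone? no; and the site adjoins protected open land? no. So the proposal is not a Chargeable Proposal.
Under paragraph 10: the site lies within the settlement boundary? yes; and the proposal has been the subject of statutory consultation? yes; and the proposal includes no on-site parking provision? no. So the proposal is not a Class-H Alteration.
Under paragraph 14: not a Chargeable Proposal (paragraph 12)? yes; Class-H Alteration (paragraph 10)? no; the site lies outside the settlement boundary? no — 1 of 3 hold (need ≥2) → not satisfied.
Under paragraph 3: the site adjoins protected open land? no; and the proposal involves no demolition of a listed structure? no; and the site abuts a classified highway? no. So the proposal is not an Excluded Project.
Under paragraph 8: the existing use is residential? no; and the proposal retains the existing facade? yes. So the proposal is not a Controlled Alteration.
Under paragraph 7: not an Excluded Project (paragraph 3)? yes; or the proposal is accompanied by an ecological survey? no; or not a Controlled Alteration (paragraph 8)? yes. So the proposal is a Standard Use.
Under paragraph 6: not a Tier I Use (paragraph 11)? no; and not a Class-K Use (paragraph 14)? yes; and Standard Use (paragraph 7)? yes. So the proposal is not a Protected Development.

No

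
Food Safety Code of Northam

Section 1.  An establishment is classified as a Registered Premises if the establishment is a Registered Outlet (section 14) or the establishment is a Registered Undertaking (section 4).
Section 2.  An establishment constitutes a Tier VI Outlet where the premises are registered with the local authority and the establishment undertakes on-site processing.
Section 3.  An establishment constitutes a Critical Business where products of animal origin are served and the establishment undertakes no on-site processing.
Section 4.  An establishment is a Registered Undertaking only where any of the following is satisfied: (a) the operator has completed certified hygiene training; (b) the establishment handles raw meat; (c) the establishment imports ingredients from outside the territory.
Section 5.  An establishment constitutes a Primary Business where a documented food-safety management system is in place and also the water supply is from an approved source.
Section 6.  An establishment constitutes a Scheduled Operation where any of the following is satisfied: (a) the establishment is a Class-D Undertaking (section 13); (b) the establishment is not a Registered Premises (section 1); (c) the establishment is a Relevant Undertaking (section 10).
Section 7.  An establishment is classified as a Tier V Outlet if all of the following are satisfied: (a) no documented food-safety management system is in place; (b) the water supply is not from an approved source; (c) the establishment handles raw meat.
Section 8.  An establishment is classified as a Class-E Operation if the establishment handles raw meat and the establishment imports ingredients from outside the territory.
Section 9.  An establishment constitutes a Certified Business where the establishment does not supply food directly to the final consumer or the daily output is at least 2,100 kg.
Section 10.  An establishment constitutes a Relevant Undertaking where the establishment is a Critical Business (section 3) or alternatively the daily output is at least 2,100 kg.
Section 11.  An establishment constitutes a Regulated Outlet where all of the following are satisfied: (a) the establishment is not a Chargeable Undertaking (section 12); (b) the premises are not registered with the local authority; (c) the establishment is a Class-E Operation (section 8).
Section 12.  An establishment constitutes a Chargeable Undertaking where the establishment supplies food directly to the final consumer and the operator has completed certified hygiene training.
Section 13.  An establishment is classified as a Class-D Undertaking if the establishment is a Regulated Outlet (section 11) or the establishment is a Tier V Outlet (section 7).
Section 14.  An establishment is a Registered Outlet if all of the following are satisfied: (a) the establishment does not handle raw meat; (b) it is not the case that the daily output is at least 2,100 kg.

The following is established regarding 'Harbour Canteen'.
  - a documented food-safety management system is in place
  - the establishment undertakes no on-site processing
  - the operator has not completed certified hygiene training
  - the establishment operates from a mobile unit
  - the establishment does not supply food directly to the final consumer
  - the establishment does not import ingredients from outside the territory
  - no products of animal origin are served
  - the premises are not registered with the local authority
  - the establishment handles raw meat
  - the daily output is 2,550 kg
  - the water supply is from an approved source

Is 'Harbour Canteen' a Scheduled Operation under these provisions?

Yes

section 12 — Chargeable Undertaking: [the establishment supplies food directly to the final consumer? no] AND [the operator has completed certified hygiene training? no] → not satisfied.
section 8 — Class-E Operation: [the establishment handles raw meat? yes] AND [the establishment imports ingredients from outside the territory? no] → not satisfied.
section 11 — Regulated Outlet: [not a Chargeable Undertaking (section 12)? yes] AND [the premises are not registered with the local authority? yes] AND [Class-E Operation (section 8)? no] → not satisfied.
section 7 — Tier V Outlet: [no documented food-safety management system is in place? no] AND [the water supply is not from an approved source? no] AND [the establishment handles raw meat? yes] → not satisfied.
section 13 — Class-D Undertaking: [Regulated Outlet (section 11)? no] OR [Tier V Outlet (section 7)? no] → not satisfied.
section 14 — Registered Outlet: [the establishment does not handle raw meat? no] AND [daily output: 2,550 kg ≥ 2,100 kg? yes, so negated condition no] → not satisfied.
section 4 — Registered Undertaking: [the operator has completed certified hygiene training? no] OR [the establishment handles raw meat? yes] OR [the establishment imports ingredients from outside the territory? no] → satisfied.
section 1 — Registered Premises: [Registered Outlet (section 14)? no] OR [Registered Undertaking (section 4)? yes] → satisfied.
section 3 — Critical Business: [products of animal origin are served? no] AND [the establishment undertakes no on-site processing? yes] → not satisfied.
section 10 — Relevant Undertaking: [Critical Business (section 3)? no] OR [daily output: 2,550 kg ≥ 2,100 kg? yes] → satisfied.
section 6 — Scheduled Operation: [Class-D Undertaking (section 13)? no] OR [not a Registered Premises (section 1)? no] OR [Relevant Undertaking (section 10)? yes] → satisfied.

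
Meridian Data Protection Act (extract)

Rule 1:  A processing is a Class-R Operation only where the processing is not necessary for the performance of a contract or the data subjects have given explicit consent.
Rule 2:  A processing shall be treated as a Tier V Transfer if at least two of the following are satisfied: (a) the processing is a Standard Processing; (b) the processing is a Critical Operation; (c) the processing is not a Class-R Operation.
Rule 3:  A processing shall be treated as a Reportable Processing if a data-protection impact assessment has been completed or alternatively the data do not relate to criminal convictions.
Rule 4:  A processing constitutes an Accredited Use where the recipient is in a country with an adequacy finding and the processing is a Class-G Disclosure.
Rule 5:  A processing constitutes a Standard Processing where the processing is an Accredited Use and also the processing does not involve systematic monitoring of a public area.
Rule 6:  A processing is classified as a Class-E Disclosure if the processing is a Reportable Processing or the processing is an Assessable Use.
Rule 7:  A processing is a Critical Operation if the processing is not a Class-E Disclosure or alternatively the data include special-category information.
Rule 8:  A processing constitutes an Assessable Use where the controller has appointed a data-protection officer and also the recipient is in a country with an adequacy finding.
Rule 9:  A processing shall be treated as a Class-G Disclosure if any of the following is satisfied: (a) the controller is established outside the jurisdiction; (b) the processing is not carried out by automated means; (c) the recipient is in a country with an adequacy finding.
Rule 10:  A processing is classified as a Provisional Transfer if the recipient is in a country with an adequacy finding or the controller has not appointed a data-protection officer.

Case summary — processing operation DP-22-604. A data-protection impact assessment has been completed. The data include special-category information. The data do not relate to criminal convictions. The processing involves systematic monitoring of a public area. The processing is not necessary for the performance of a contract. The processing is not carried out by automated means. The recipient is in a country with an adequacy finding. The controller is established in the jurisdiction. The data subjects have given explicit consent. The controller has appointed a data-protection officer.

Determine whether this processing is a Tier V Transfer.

No

rule 9 — Class-G Disclosure: [the controller is established outside the jurisdiction? no] OR [the processing is not carried out by automated means? yes] OR [the recipient is in a country with an adequacy finding? yes] → satisfied.
rule 4 — Accredited Use: [the recipient is in a country with an adequacy finding? yes] AND [Class-G Disclosure (rule 9)? yes] → satisfied.
rule 5 — Standard Processing: [Accredited Use (rule 4)? yes] AND [the processing does not involve systematic monitoring of a public area? no] → not satisfied.
rule 3 — Reportable Processing: [a data-protection impact assessment has been completed? yes] OR [the data do not relate to criminal convictions? yes] → satisfied.
rule 8 — Assessable Use: [the controller has appointed a data-protection officer? yes] AND [the recipient is in a country with an adequacy finding? yes] → satisfied.
rule 6 — Class-E Disclosure: [Reportable Processing (rule 3)? yes] OR [Assessable Use (rule 8)? yes] → satisfied.
rule 7 — Critical Operation: [not a Class-E Disclosure (rule 6)? no] OR [the data include special-category information? yes] → satisfied.
rule 1 — Class-R Operation: [the processing is not necessary for the performance of a contract? yes] OR [the data subjects have given explicit consent? yes] → satisfied.
rule 2 — Tier V Transfer: Standard Processing (rule 5)? no; Critical Operation (rule 7)? yes; not a Class-R Operation (rule 1)? no — 1 of 3 hold (need ≥2) → not satisfied.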